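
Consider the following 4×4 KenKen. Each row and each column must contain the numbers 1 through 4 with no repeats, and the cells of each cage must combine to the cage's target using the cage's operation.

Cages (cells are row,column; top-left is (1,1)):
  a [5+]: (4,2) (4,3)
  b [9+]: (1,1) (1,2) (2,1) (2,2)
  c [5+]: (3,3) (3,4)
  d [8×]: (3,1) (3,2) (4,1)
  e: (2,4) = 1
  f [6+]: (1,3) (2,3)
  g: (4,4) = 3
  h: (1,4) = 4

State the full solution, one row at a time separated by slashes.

1 3 2 4 / 3 2 4 1 / 4 1 3 2 / 2 4 1 3

Cage h is a single given cell, leaving (1,4) = 4.
Cage e is given, which forces (2,4) = 1.
G is a freebie; hence (4,4) = 3.
Row 1 now contains 4, leaving (1,3) = 2.
Cage f's pair has sum 6; hence (2,3) = 4.
Cage c needs two cells with sum 5, which forces (3,3) = 3.
Column 4 now contains 3, so (3,4) = 2.
Column 3 already has 4, so (4,3) = 1.
Cage d has product 8, so (4,1) = 2.
Row 4 already has 1, so (4,2) = 4.
The 4 cells of cage b must have sum 9; hence (1,1) = 1.
Cage b has sum 9; hence (1,2) = 3.
2 is placed in column 1, which forces (2,1) = 3.
Cage b needs sum 9, leaving (2,2) = 2.
Cage d has product 8, so (3,1) = 4.
4 is placed in column 2, so (3,2) = 1.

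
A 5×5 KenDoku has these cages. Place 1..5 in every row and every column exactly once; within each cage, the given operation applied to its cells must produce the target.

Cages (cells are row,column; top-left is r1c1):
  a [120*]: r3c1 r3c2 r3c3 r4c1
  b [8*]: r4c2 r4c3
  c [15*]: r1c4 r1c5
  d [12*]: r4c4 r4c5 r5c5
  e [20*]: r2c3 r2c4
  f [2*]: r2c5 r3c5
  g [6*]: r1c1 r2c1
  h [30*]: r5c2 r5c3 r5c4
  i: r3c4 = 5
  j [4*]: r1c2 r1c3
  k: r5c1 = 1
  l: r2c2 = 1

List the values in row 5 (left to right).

1 5 3 2 4

L is a freebie; hence r2c2 = 1.
Row 2 now contains 1, leaving r2c5 = 2.
Cage i is a single given cell; hence r3c4 = 5.
Column 5 now contains 2, so r3c5 = 1.
Cage k is given, leaving r5c1 = 1.
Cage g needs two cells with product 6, leaving r1c1 = 2.
Column 2 already has 1, leaving r1c2 = 4.
The two cells of cage j must have product 4, so r1c3 = 1.
Column 4 already has 5; hence r1c4 = 3.
The two cells of cage c must have product 15, leaving r1c5 = 5.
Row 2 now contains 2, leaving r2c1 = 3.
Cage e needs two cells with product 20; hence r2c3 = 5.
Column 4 already has 5; hence r2c4 = 4.
Column 1 now contains 3, which forces r3c1 = 4.
Cage a needs product 120, leaving r4c1 = 5.
Column 2 now contains 4, leaving r4c2 = 2.
Row 4 already has 2, leaving r4c3 = 4.
The 3 cells of cage d must have product 12; hence r4c4 = 1.
4 is placed in row 4, leaving r4c5 = 3.
3 is placed in column 4, leaving r5c4 = 2.
3 is placed in column 5, leaving r5c5 = 4.
Column 2 already has 2; hence r3c2 = 3.
Cage a has product 120; hence r3c3 = 2.
Cage h has product 30, leaving r5c2 = 5.
2 is placed in row 5, so r5c3 = 3.
The full grid is 2 4 1 3 5 / 3 1 5 4 2 / 4 3 2 5 1 / 5 2 4 1 3 / 1 5 3 2 4.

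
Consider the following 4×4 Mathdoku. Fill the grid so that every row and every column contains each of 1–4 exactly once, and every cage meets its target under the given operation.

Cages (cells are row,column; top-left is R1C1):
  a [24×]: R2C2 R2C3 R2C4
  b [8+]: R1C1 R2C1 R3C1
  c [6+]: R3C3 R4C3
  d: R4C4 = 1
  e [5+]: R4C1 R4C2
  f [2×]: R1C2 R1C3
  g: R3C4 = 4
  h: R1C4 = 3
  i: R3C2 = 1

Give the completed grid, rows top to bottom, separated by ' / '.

Cage h is given, leaving R1C4 = 3.
Cage i is given, so R3C2 = 1.
Cage g is given, so R3C4 = 4.
D is a freebie, which forces R4C4 = 1.
1 is placed in column 2; hence R1C2 = 2.
The two cells of cage f must have product 2, leaving R1C3 = 1.
4 is placed in column 4, so R2C4 = 2.
Row 3 now contains 4, leaving R3C1 = 3.
Row 3 now contains 4; hence R3C3 = 2.
3 is placed in column 1, which forces R4C1 = 2.
Column 2 now contains 2, leaving R4C2 = 3.
Cage c needs two cells with sum 6; hence R4C3 = 4.
Row 1 already has 1, so R1C1 = 4.
Cage b needs sum 8, so R2C1 = 1.
3 is placed in column 2, which forces R2C2 = 4.
4 is placed in column 3, so R2C3 = 3.

4 2 1 3 / 1 4 3 2 / 3 1 2 4 / 2 3 4 1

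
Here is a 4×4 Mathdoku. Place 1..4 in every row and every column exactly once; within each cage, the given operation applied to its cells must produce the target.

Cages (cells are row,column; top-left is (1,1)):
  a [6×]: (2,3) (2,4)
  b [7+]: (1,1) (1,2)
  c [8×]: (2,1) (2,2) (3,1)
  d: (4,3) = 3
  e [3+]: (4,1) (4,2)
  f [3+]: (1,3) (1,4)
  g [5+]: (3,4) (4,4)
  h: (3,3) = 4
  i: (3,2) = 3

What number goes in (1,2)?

Cage i is a single given cell; hence (3,2) = 3.
H is a freebie; hence (3,3) = 4.
Cage d is given, leaving (4,3) = 3.
Cage b's pair has sum 7, so (1,1) = 3.
Column 2 already has 3, which forces (1,2) = 4.
3 is placed in column 3, so (2,3) = 2.
Cage a needs two cells with product 6, so (2,4) = 3.
The two cells of cage g must have sum 5; hence (3,4) = 1.
Cage g's pair has sum 5, leaving (4,4) = 4.
Column 3 already has 2; hence (1,3) = 1.
Column 4 now contains 1, which forces (1,4) = 2.
The 3 cells of cage c must have product 8, leaving (2,1) = 4.
Row 2 already has 2, leaving (2,2) = 1.
Row 3 already has 1, so (3,1) = 2.
Column 1 now contains 2; hence (4,1) = 1.
Column 2 already has 1; hence (4,2) = 2.
The full grid is 3 4 1 2 / 4 1 2 3 / 2 3 4 1 / 1 2 3 4.

4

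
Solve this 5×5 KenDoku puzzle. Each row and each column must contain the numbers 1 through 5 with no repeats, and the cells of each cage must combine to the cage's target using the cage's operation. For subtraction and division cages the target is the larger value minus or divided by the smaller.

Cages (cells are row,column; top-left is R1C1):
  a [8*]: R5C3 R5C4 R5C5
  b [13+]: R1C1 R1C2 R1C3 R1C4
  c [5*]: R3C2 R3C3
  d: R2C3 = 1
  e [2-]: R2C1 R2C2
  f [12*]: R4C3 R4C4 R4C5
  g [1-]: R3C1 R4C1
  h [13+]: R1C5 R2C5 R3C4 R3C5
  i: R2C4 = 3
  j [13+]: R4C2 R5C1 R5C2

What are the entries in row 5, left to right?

5 3 2 4 1

Cage d is given, so R2C3 = 1.
I is a freebie; hence R2C4 = 3.
1 is placed in column 3, so R3C3 = 5.
Row 3 already has 5, leaving R3C2 = 1.
In row 1, 2 can only go at R1C5, so R1C5 = 2.
The only place for 5 in row 2 is R2C5.
Cage h needs sum 13, so R3C4 = 2.
The 4 cells of cage h must have sum 13; hence R3C5 = 4.
4 is placed in column 5, leaving R5C5 = 1.
Row 3 now contains 4, which forces R3C1 = 3.
Cage f needs product 12, leaving R4C3 = 4.
Cage f needs product 12; hence R4C4 = 1.
1 is placed in column 5, which forces R4C5 = 3.
Cage a needs product 8, which forces R5C3 = 2.
1 is placed in row 5; hence R5C4 = 4.
Cage b needs sum 13, which forces R1C1 = 1.
Cage b has sum 13; hence R1C2 = 4.
Column 3 now contains 4, which forces R1C3 = 3.
4 is placed in column 4, leaving R1C4 = 5.
Column 2 now contains 4, which forces R2C2 = 2.
Row 4 already has 4; hence R4C1 = 2.
Row 4 already has 4, which forces R4C2 = 5.
Row 5 now contains 4, which forces R5C1 = 5.
Cage j needs sum 13, which forces R5C2 = 3.
Row 2 already has 2, so R2C1 = 4.
Completed grid: 1 4 3 5 2 / 4 2 1 3 5 / 3 1 5 2 4 / 2 5 4 1 3 / 5 3 2 4 1.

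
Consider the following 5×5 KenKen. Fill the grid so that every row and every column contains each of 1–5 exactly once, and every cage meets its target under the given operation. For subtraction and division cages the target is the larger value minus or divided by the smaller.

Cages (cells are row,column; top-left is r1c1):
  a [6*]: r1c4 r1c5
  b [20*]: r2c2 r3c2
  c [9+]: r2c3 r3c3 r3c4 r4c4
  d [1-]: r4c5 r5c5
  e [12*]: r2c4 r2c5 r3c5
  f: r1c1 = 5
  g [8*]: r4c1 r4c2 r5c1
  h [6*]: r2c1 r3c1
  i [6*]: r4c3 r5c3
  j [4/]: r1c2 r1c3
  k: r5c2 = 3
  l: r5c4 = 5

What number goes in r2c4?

Cage f is a single given cell; hence r1c1 = 5.
Cage k is a single given cell, leaving r5c2 = 3.
Row 5 already has 3, which forces r5c3 = 2.
L is a freebie, leaving r5c4 = 5.
Column 3 now contains 2, which forces r4c3 = 3.
The only place for 5 in row 4 is r4c5.
The two cells of cage d must have difference 1, so r5c5 = 4.
Row 5 already has 4, leaving r5c1 = 1.
In row 4, 1 can only go at r4c4, so r4c4 = 1.
In column 1, 4 can only go at r4c1, so r4c1 = 4.
Row 4 already has 4, leaving r4c2 = 2.
Column 2 needs a 1, and only r1c2 is open for it.
Row 1 already has 1, leaving r1c3 = 4.
Cage c has sum 9; hence r3c4 = 2.
2 is placed in column 4, so r1c4 = 3.
Cage a needs two cells with product 6, leaving r1c5 = 2.
The two cells of cage h must have product 6; hence r2c1 = 2.
2 is placed in column 4, so r2c4 = 4.
Row 3 now contains 2; hence r3c1 = 3.
Row 3 already has 3, so r3c5 = 1.
Row 2 now contains 4, which forces r2c2 = 5.
Cage c has sum 9, leaving r2c3 = 1.
Column 5 now contains 1, so r2c5 = 3.
The two cells of cage b must have product 20, leaving r3c2 = 4.
Row 3 now contains 1, which forces r3c3 = 5.
The full grid is 5 1 4 3 2 / 2 5 1 4 3 / 3 4 5 2 1 / 4 2 3 1 5 / 1 3 2 5 4.

4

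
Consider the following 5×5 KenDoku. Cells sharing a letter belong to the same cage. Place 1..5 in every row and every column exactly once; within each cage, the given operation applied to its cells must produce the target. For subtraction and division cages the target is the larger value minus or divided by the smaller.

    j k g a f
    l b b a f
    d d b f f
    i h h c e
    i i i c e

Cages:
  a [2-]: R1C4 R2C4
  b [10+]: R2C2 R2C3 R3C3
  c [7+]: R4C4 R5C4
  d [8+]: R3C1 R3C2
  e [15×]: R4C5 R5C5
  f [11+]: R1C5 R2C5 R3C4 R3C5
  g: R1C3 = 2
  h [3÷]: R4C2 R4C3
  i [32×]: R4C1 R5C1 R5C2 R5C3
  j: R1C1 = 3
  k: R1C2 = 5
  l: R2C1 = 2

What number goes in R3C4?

J is a freebie, so R1C1 = 3.
Cage k is given; hence R1C2 = 5.
Cage g is given, which forces R1C3 = 2.
L is a freebie; hence R2C1 = 2.
3 is placed in column 1; hence R3C1 = 5.
Column 2 now contains 5, which forces R3C2 = 3.
Cage i has product 32, so R4C1 = 4.
Column 2 now contains 3, so R4C2 = 1.
Row 4 now contains 1, which forces R4C3 = 3.
Row 4 now contains 3, leaving R4C5 = 5.
2 is placed in column 1; hence R5C1 = 1.
Row 5 now contains 1, so R5C3 = 4.
5 is placed in column 5, so R5C5 = 3.
Cage a's pair has difference 2, so R1C4 = 1.
1 is placed in row 1, leaving R1C5 = 4.
Column 2 already has 1; hence R2C2 = 4.
The 3 cells of cage b must have sum 10, so R2C3 = 5.
Cage a's pair has difference 2, leaving R2C4 = 3.
Column 5 already has 4, which forces R2C5 = 1.
Column 3 now contains 4, so R3C3 = 1.
Cage f needs sum 11; hence R3C4 = 4.
Cage f has sum 11, so R3C5 = 2.
Row 4 now contains 5; hence R4C4 = 2.
Row 5 already has 4; hence R5C2 = 2.
Cage c needs two cells with sum 7, which forces R5C4 = 5.
The full grid is 3 5 2 1 4 / 2 4 5 3 1 / 5 3 1 4 2 / 4 1 3 2 5 / 1 2 4 5 3.

4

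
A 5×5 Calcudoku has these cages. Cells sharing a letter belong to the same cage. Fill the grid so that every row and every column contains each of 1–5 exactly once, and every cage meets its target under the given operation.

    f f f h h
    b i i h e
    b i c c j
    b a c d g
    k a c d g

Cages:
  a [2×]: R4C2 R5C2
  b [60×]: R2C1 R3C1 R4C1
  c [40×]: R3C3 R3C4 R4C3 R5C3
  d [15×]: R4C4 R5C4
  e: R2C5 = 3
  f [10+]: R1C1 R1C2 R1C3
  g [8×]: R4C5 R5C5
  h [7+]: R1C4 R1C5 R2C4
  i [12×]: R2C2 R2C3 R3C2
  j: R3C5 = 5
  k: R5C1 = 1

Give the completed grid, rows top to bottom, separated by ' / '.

Cage e is a single given cell, which forces R2C5 = 3.
J is a freebie, so R3C5 = 5.
Cage k is a single given cell, so R5C1 = 1.
Row 5 already has 1, leaving R5C2 = 2.
Row 5 now contains 2, so R5C5 = 4.
The 3 cells of cage i must have product 12, leaving R3C2 = 3.
Column 2 now contains 2, which forces R4C2 = 1.
Column 5 already has 4, leaving R4C5 = 2.
Row 5 now contains 4, so R5C3 = 5.
5 is placed in row 5, which forces R5C4 = 3.
Column 5 now contains 2; hence R1C5 = 1.
The 3 cells of cage b must have product 60; hence R2C1 = 5.
1 is placed in column 2, so R2C2 = 4.
Cage i has product 12, leaving R2C3 = 1.
1 is placed in row 2, leaving R2C4 = 2.
Row 3 already has 3; hence R3C1 = 4.
1 is placed in column 3, leaving R3C3 = 2.
2 is placed in column 4, leaving R3C4 = 1.
The 3 cells of cage b must have product 60; hence R4C1 = 3.
Row 4 now contains 2, so R4C3 = 4.
3 is placed in column 4; hence R4C4 = 5.
Column 1 already has 3, which forces R1C1 = 2.
Column 2 now contains 4, so R1C2 = 5.
Column 3 now contains 2; hence R1C3 = 3.
5 is placed in column 4, which forces R1C4 = 4.

2 5 3 4 1 / 5 4 1 2 3 / 4 3 2 1 5 / 3 1 4 5 2 / 1 2 5 3 4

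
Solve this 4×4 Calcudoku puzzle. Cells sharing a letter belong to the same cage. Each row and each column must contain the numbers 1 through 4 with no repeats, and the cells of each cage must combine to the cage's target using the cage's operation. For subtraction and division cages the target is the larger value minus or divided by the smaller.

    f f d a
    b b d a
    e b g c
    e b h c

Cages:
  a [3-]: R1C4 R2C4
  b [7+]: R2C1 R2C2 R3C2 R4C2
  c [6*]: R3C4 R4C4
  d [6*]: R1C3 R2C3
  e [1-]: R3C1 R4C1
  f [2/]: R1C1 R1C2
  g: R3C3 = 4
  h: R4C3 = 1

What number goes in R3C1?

3

Cage b needs sum 7, leaving R2C1 = 1.
Row 2 now contains 1; hence R2C4 = 4.
Cage g is given, so R3C3 = 4.
H is a freebie, so R4C3 = 1.
Column 4 already has 4, which forces R1C4 = 1.
Cage b needs sum 7, which forces R3C2 = 1.
The only place for 3 in row 1 is R1C3.
Column 3 now contains 3, so R2C3 = 2.
Row 2 now contains 2; hence R2C2 = 3.
Cage b needs sum 7, leaving R4C2 = 2.
Row 4 now contains 2, which forces R4C4 = 3.
Cage f needs two cells with quotient 2; hence R1C1 = 2.
2 is placed in column 2, which forces R1C2 = 4.
The two cells of cage e must have difference 1, so R3C1 = 3.
Column 4 now contains 3, so R3C4 = 2.
3 is placed in row 4, so R4C1 = 4.
Completed grid: 2 4 3 1 / 1 3 2 4 / 3 1 4 2 / 4 2 1 3.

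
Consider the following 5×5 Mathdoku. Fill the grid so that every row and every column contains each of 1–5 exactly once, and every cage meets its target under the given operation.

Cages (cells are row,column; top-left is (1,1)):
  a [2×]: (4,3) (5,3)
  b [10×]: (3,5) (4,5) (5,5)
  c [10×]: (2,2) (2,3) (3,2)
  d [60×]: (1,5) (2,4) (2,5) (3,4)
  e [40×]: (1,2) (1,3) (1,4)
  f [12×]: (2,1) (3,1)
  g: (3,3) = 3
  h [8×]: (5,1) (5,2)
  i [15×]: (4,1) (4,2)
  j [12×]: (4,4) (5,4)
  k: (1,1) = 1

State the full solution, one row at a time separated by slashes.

Cage k is a single given cell, so (1,1) = 1.
Cage g is given; hence (3,3) = 3.
Cage f needs two cells with product 12, which forces (2,1) = 3.
Row 3 now contains 3, which forces (3,1) = 4.
Column 1 now contains 3, which forces (4,1) = 5.
Row 4 already has 5, leaving (4,2) = 3.
3 is placed in row 4, leaving (4,4) = 4.
Column 1 now contains 4, which forces (5,1) = 2.
2 is placed in row 5, leaving (5,2) = 4.
2 is placed in row 5, so (5,3) = 1.
Column 4 now contains 4, so (5,4) = 3.
1 is placed in row 5; hence (5,5) = 5.
The 3 cells of cage e must have product 40, leaving (1,3) = 4.
Cage d needs product 60; hence (1,5) = 3.
1 is placed in column 3, which forces (4,3) = 2.
Row 4 now contains 2, leaving (4,5) = 1.
Column 3 now contains 2; hence (2,3) = 5.
Row 2 now contains 5, which forces (2,4) = 1.
Column 5 already has 1, leaving (3,5) = 2.
Row 2 now contains 1, which forces (2,2) = 2.
2 is placed in column 5, which forces (2,5) = 4.
Row 3 already has 2, so (3,2) = 1.
Row 3 already has 2; hence (3,4) = 5.
Column 2 already has 2, which forces (1,2) = 5.
5 is placed in column 4; hence (1,4) = 2.

1 5 4 2 3 / 3 2 5 1 4 / 4 1 3 5 2 / 5 3 2 4 1 / 2 4 1 3 5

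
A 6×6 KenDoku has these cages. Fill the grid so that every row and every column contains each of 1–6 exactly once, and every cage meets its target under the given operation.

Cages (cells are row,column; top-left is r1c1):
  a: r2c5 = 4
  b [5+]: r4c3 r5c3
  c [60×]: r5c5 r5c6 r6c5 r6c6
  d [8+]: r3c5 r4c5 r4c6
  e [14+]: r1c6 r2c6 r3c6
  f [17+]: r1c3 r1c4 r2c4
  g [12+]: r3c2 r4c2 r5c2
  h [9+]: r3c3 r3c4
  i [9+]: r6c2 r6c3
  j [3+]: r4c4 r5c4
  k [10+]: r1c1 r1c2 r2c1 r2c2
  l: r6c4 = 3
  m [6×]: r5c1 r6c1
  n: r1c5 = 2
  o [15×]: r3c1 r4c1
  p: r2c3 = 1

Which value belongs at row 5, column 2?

The 3 cells of cage f must have sum 17, which forces r1c3 = 6.
Cage f has sum 17; hence r1c4 = 5.
Cage n is given; hence r1c5 = 2.
Row 1 now contains 5, leaving r1c6 = 3.
Cage p is a single given cell, which forces r2c3 = 1.
Cage f has sum 17, so r2c4 = 6.
A is a freebie, which forces r2c5 = 4.
Row 2 already has 6, leaving r2c6 = 5.
Column 6 already has 5, which forces r3c6 = 6.
Cage l is a single given cell; hence r6c4 = 3.
Cage h's pair has sum 9; hence r3c3 = 5.
3 is placed in column 4, which forces r3c4 = 4.
Column 3 already has 5, leaving r6c3 = 4.
Row 3 now contains 5, so r3c1 = 3.
Row 3 already has 3, which forces r3c5 = 1.
The two cells of cage o must have product 15, which forces r4c1 = 5.
4 is placed in row 6; hence r6c2 = 5.
Row 6 now contains 5; hence r6c5 = 6.
Column 1 now contains 3, leaving r2c1 = 2.
The 4 cells of cage k must have sum 10; hence r2c2 = 3.
Row 3 already has 1, so r3c2 = 2.
6 is placed in column 5; hence r4c5 = 3.
Cage d needs sum 8, leaving r4c6 = 4.
Cage m needs two cells with product 6; hence r5c1 = 6.
Row 5 already has 6, leaving r5c2 = 4.
Cage c needs product 60; hence r5c5 = 5.
The two cells of cage m must have product 6; hence r6c1 = 1.
Row 6 now contains 1, leaving r6c6 = 2.
1 is placed in column 1, which forces r1c1 = 4.
Column 2 now contains 4, leaving r1c2 = 1.
Row 4 now contains 4, which forces r4c2 = 6.
3 is placed in row 4, which forces r4c3 = 2.
Row 4 already has 2, leaving r4c4 = 1.
Cage b's pair has sum 5, leaving r5c3 = 3.
Column 4 already has 1; hence r5c4 = 2.
Column 6 already has 2, so r5c6 = 1.
Filled in: 4 1 6 5 2 3 / 2 3 1 6 4 5 / 3 2 5 4 1 6 / 5 6 2 1 3 4 / 6 4 3 2 5 1 / 1 5 4 3 6 2.

4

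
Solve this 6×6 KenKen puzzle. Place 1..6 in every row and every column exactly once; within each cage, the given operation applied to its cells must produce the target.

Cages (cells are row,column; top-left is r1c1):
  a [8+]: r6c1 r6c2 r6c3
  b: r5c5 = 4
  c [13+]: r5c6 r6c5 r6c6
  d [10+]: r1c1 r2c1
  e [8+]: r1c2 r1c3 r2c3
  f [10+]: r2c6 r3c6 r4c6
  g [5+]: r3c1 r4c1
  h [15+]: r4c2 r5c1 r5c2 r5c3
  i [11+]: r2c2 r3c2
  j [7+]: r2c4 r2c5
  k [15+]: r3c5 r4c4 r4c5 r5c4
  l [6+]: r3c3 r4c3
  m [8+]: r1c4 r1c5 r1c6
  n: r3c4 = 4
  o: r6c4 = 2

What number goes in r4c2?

Cage n is a single given cell; hence r3c4 = 4.
B is a freebie, leaving r5c5 = 4.
Cage o is a single given cell, so r6c4 = 2.
Column 1 needs a 5, and only r5c1 is open for it.
Cage h has sum 15; hence r5c3 = 6.
Row 1 needs a 6, and only r1c1 is open for it.
6 is placed in column 1, which forces r2c1 = 4.
Row 5 needs a 2, and only r5c6 is open for it.
Column 1 needs a 1, and only r6c1 is open for it.
The only place for 2 in column 2 is r1c2.
The 3 cells of cage m must have sum 8, leaving r1c6 = 4.
The only place for 5 in row 1 is r1c3.
Column 3 now contains 5, leaving r2c3 = 1.
The two cells of cage l must have sum 6, leaving r3c3 = 2.
Cage l's pair has sum 6, so r4c3 = 4.
Column 3 already has 4, leaving r6c3 = 3.
The two cells of cage j must have sum 7; hence r2c4 = 5.
Cage j's pair has sum 7, so r2c5 = 2.
Row 3 now contains 2; hence r3c1 = 3.
Cage g's pair has sum 5, so r4c1 = 2.
Row 6 already has 3, which forces r6c2 = 4.
Row 2 now contains 5; hence r2c2 = 6.
6 is placed in row 2; hence r2c6 = 3.
Cage i's pair has sum 11, leaving r3c2 = 5.
Cage k has sum 15, which forces r4c5 = 5.
Column 5 already has 5; hence r6c5 = 6.
Row 6 now contains 6, so r6c6 = 5.
Column 5 now contains 6, so r3c5 = 1.
Row 3 now contains 1; hence r3c6 = 6.
Cage k needs sum 15; hence r4c4 = 6.
6 is placed in column 6, leaving r4c6 = 1.
Cage k needs sum 15, so r5c4 = 3.
3 is placed in column 4; hence r1c4 = 1.
Column 5 already has 1, leaving r1c5 = 3.
Row 4 now contains 1, so r4c2 = 3.
3 is placed in row 5, which forces r5c2 = 1.
Completed grid: 6 2 5 1 3 4 / 4 6 1 5 2 3 / 3 5 2 4 1 6 / 2 3 4 6 5 1 / 5 1 6 3 4 2 / 1 4 3 2 6 5.

3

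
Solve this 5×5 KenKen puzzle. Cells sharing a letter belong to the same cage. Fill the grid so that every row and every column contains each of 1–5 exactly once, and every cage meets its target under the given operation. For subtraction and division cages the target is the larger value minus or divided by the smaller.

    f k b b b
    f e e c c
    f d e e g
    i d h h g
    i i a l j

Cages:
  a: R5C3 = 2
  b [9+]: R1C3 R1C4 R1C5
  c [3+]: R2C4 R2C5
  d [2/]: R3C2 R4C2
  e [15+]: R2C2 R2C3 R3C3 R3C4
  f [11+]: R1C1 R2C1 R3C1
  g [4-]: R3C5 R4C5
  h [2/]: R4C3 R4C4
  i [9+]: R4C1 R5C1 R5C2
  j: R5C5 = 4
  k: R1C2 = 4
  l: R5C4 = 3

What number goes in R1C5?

3

Cage k is given, leaving R1C2 = 4.
Cage a is given, leaving R5C3 = 2.
L is a freebie, so R5C4 = 3.
Cage j is given, so R5C5 = 4.
The 3 cells of cage i must have sum 9, which forces R4C1 = 3.
Cage h's pair has quotient 2, leaving R4C4 = 2.
Column 4 now contains 2, leaving R2C4 = 1.
Cage c needs two cells with sum 3; hence R2C5 = 2.
Cage d needs two cells with quotient 2, which forces R3C2 = 2.
Row 4 already has 2, so R4C2 = 1.
1 is placed in row 4, which forces R4C3 = 4.
1 is placed in row 4, so R4C5 = 5.
Column 2 now contains 1; hence R5C2 = 5.
Cage f needs sum 11, which forces R1C1 = 2.
Column 4 already has 1, so R1C4 = 5.
Column 2 already has 5, which forces R2C2 = 3.
Column 3 now contains 4, so R2C3 = 5.
Cage e needs sum 15, leaving R3C3 = 3.
Cage e has sum 15, so R3C4 = 4.
5 is placed in column 5, so R3C5 = 1.
Row 5 now contains 5, so R5C1 = 1.
Column 3 now contains 3, so R1C3 = 1.
Column 5 now contains 1; hence R1C5 = 3.
5 is placed in row 2, so R2C1 = 4.
4 is placed in row 3, so R3C1 = 5.
Completed grid: 2 4 1 5 3 / 4 3 5 1 2 / 5 2 3 4 1 / 3 1 4 2 5 / 1 5 2 3 4.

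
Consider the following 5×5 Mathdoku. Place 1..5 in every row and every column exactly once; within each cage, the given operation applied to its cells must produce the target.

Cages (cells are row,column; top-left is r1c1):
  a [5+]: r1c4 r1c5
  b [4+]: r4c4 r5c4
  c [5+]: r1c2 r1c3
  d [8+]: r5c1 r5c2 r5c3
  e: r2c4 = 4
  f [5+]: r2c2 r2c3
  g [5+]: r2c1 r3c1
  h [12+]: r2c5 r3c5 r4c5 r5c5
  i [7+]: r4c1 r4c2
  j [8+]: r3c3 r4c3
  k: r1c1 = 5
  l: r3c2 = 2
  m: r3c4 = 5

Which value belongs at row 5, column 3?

K is a freebie; hence r1c1 = 5.
E is a freebie, which forces r2c4 = 4.
Cage l is given, so r3c2 = 2.
M is a freebie, which forces r3c4 = 5.
The two cells of cage f must have sum 5, which forces r2c2 = 3.
Cage f's pair has sum 5, so r2c3 = 2.
Row 3 already has 5, leaving r3c3 = 3.
Cage j needs two cells with sum 8; hence r4c3 = 5.
Row 2 already has 2, which forces r2c1 = 1.
1 is placed in row 2, which forces r2c5 = 5.
3 is placed in row 3, so r3c1 = 4.
4 is placed in row 3, leaving r3c5 = 1.
The two cells of cage i must have sum 7, which forces r4c1 = 3.
5 is placed in row 4, leaving r4c2 = 4.
3 is placed in row 4, leaving r4c4 = 1.
Row 4 now contains 4, leaving r4c5 = 2.
Column 1 now contains 3, so r5c1 = 2.
Column 4 now contains 1, which forces r5c4 = 3.
Column 5 now contains 2, leaving r5c5 = 4.
4 is placed in column 2, so r1c2 = 1.
Cage c's pair has sum 5, which forces r1c3 = 4.
Column 4 already has 3, so r1c4 = 2.
4 is placed in column 5, so r1c5 = 3.
Cage d needs sum 8, leaving r5c2 = 5.
Row 5 now contains 4, leaving r5c3 = 1.
Completed grid: 5 1 4 2 3 / 1 3 2 4 5 / 4 2 3 5 1 / 3 4 5 1 2 / 2 5 1 3 4.

1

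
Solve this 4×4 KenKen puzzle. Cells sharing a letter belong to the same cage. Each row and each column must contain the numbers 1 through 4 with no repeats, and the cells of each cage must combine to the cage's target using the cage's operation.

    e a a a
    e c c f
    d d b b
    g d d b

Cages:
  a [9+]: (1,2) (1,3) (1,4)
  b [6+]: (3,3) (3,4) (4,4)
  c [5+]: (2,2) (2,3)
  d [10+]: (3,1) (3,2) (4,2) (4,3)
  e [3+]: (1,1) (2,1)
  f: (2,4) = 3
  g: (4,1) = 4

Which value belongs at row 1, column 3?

Cage f is given, which forces (2,4) = 3.
G is a freebie, which forces (4,1) = 4.
The only place for 1 in row 1 is (1,1).
1 is placed in column 1, which forces (2,1) = 2.
Column 1 now contains 2, so (3,1) = 3.
3 is placed in row 3; hence (3,3) = 1.
Cage c needs two cells with sum 5; hence (2,2) = 1.
Column 3 already has 1, which forces (2,3) = 4.
Cage b needs sum 6; hence (3,4) = 4.
Column 2 already has 1, so (4,2) = 3.
Cage d needs sum 10, which forces (4,3) = 2.
The 3 cells of cage b must have sum 6, so (4,4) = 1.
Cage a needs sum 9, so (1,2) = 4.
Column 3 now contains 2; hence (1,3) = 3.
Column 4 already has 4, so (1,4) = 2.
Row 3 already has 4, which forces (3,2) = 2.
The full grid is 1 4 3 2 / 2 1 4 3 / 3 2 1 4 / 4 3 2 1.

3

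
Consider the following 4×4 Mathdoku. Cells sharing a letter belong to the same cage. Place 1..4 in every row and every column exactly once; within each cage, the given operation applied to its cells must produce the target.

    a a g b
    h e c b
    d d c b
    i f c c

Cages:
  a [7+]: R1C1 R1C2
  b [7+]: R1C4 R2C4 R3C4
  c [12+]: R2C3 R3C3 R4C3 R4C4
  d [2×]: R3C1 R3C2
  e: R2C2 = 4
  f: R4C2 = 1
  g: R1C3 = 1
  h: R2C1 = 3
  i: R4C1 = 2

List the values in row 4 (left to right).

2 1 4 3

G is a freebie, leaving R1C3 = 1.
H is a freebie, so R2C1 = 3.
E is a freebie; hence R2C2 = 4.
Row 2 now contains 4; hence R2C3 = 2.
Row 2 already has 2; hence R2C4 = 1.
Cage i is given, leaving R4C1 = 2.
F is a freebie, leaving R4C2 = 1.
3 is placed in column 1, so R1C1 = 4.
Column 2 already has 4; hence R1C2 = 3.
Row 1 now contains 4, which forces R1C4 = 2.
2 is placed in column 1, leaving R3C1 = 1.
1 is placed in column 2; hence R3C2 = 2.
Cage c needs sum 12, which forces R3C3 = 3.
2 is placed in column 4, which forces R3C4 = 4.
Cage c needs sum 12, which forces R4C3 = 4.
Cage c has sum 12; hence R4C4 = 3.
Filled in: 4 3 1 2 / 3 4 2 1 / 1 2 3 4 / 2 1 4 3.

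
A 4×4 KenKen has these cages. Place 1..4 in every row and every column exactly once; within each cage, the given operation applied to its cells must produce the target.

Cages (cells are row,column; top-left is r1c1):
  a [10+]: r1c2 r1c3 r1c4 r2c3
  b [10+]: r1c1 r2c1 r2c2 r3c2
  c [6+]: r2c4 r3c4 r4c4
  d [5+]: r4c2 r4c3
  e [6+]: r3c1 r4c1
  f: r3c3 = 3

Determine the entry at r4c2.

F is a freebie, so r3c3 = 3.
The only place for 4 in column 4 is r1c4.
Cage a needs sum 10, leaving r1c2 = 3.
Row 4 needs a 3, and only r4c4 is open for it.
Row 2 needs a 3, and only r2c1 is open for it.
In row 2, 4 can only go at r2c2, so r2c2 = 4.
Column 2 already has 4; hence r4c2 = 1.
Cage d's pair has sum 5; hence r4c3 = 4.
The 4 cells of cage b must have sum 10; hence r1c1 = 1.
Row 1 now contains 1; hence r1c3 = 2.
2 is placed in column 3, so r2c3 = 1.
1 is placed in row 2; hence r2c4 = 2.
The two cells of cage e must have sum 6; hence r3c1 = 4.
Column 2 already has 1; hence r3c2 = 2.
2 is placed in column 4, so r3c4 = 1.
Row 4 now contains 4, leaving r4c1 = 2.
Filled in: 1 3 2 4 / 3 4 1 2 / 4 2 3 1 / 2 1 4 3.

1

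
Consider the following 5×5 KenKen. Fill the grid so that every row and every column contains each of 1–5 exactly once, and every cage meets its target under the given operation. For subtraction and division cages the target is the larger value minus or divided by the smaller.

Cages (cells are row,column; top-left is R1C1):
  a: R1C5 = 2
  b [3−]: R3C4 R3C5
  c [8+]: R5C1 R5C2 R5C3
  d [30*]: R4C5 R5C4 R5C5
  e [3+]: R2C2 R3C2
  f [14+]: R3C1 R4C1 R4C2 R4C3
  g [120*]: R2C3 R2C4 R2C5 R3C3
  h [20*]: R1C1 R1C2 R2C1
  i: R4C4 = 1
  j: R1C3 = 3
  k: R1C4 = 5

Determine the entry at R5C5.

J is a freebie, leaving R1C3 = 3.
Cage k is given, leaving R1C4 = 5.
Cage a is a single given cell; hence R1C5 = 2.
Cage i is given, which forces R4C4 = 1.
Cage h has product 20, so R2C1 = 5.
The 3 cells of cage d must have product 30; hence R5C4 = 2.
The 4 cells of cage g must have product 120, so R2C3 = 2.
The 4 cells of cage g must have product 120, which forces R3C3 = 5.
2 is placed in column 4, so R3C4 = 4.
The two cells of cage b must have difference 3, which forces R3C5 = 1.
5 is placed in column 3, leaving R4C3 = 4.
4 is placed in column 3; hence R5C3 = 1.
Row 2 now contains 2; hence R2C2 = 1.
Column 4 now contains 4, leaving R2C4 = 3.
The 4 cells of cage g must have product 120, so R2C5 = 4.
1 is placed in row 3, so R3C2 = 2.
The 4 cells of cage f must have sum 14; hence R4C2 = 5.
Row 4 already has 5; hence R4C5 = 3.
Column 5 already has 3, leaving R5C5 = 5.
Cage h needs product 20; hence R1C1 = 1.
Column 2 already has 1; hence R1C2 = 4.
Row 3 already has 2, so R3C1 = 3.
3 is placed in row 4, which forces R4C1 = 2.
Column 1 now contains 3, which forces R5C1 = 4.
4 is placed in column 2; hence R5C2 = 3.
Filled in: 1 4 3 5 2 / 5 1 2 3 4 / 3 2 5 4 1 / 2 5 4 1 3 / 4 3 1 2 5.

5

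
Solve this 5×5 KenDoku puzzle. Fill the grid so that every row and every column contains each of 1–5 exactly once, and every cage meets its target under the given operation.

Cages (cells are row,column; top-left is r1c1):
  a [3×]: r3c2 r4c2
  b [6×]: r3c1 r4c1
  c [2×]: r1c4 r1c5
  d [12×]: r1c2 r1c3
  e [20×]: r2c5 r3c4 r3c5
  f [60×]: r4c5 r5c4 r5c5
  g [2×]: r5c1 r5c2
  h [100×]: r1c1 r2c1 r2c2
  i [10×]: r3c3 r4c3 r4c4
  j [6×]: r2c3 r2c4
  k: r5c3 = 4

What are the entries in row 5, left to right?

Cage h needs product 100, so r1c1 = 5.
Cage h has product 100, so r2c1 = 4.
Cage h has product 100, which forces r2c2 = 5.
Cage k is a single given cell; hence r5c3 = 4.
Cage d needs two cells with product 12, which forces r1c2 = 4.
4 is placed in column 3, leaving r1c3 = 3.
Column 3 already has 3, so r2c3 = 2.
Row 2 already has 2, which forces r2c4 = 3.
Row 2 already has 2, which forces r2c5 = 1.
The 3 cells of cage f must have product 60; hence r4c5 = 4.
Column 4 already has 3; hence r5c4 = 5.
5 is placed in row 5; hence r5c5 = 3.
Cage c's pair has product 2, so r1c4 = 1.
Column 5 already has 1, which forces r1c5 = 2.
Cage e has product 20, which forces r3c4 = 4.
Column 5 already has 4; hence r3c5 = 5.
Cage i has product 10, which forces r4c4 = 2.
The two cells of cage b must have product 6, which forces r3c1 = 2.
Row 3 already has 5, which forces r3c3 = 1.
Row 4 already has 2, leaving r4c1 = 3.
Row 4 now contains 3, so r4c2 = 1.
The 3 cells of cage i must have product 10, which forces r4c3 = 5.
2 is placed in column 1, which forces r5c1 = 1.
Column 2 already has 1; hence r5c2 = 2.
Row 3 already has 1, so r3c2 = 3.
The full grid is 5 4 3 1 2 / 4 5 2 3 1 / 2 3 1 4 5 / 3 1 5 2 4 / 1 2 4 5 3.

1 2 4 5 3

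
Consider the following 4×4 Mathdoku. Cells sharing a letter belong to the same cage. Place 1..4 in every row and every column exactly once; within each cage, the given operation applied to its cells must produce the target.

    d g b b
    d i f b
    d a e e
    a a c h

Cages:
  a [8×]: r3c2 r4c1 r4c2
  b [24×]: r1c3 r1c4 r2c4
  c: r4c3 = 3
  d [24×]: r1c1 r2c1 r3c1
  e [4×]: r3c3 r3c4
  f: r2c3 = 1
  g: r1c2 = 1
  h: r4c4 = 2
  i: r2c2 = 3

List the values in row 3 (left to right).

3 2 4 1

Cage g is given, so r1c2 = 1.
Cage i is given, so r2c2 = 3.
Cage f is a single given cell, leaving r2c3 = 1.
Column 3 now contains 1, leaving r3c3 = 4.
Row 3 now contains 4, leaving r3c4 = 1.
C is a freebie, leaving r4c3 = 3.
Cage h is a single given cell, so r4c4 = 2.
Column 3 already has 3, leaving r1c3 = 2.
The 3 cells of cage b must have product 24, leaving r1c4 = 3.
2 is placed in column 4; hence r2c4 = 4.
Row 3 now contains 4; hence r3c2 = 2.
The 3 cells of cage a must have product 8, so r4c1 = 1.
2 is placed in row 4; hence r4c2 = 4.
3 is placed in row 1, which forces r1c1 = 4.
4 is placed in row 2, leaving r2c1 = 2.
2 is placed in row 3, which forces r3c1 = 3.
Completed grid: 4 1 2 3 / 2 3 1 4 / 3 2 4 1 / 1 4 3 2.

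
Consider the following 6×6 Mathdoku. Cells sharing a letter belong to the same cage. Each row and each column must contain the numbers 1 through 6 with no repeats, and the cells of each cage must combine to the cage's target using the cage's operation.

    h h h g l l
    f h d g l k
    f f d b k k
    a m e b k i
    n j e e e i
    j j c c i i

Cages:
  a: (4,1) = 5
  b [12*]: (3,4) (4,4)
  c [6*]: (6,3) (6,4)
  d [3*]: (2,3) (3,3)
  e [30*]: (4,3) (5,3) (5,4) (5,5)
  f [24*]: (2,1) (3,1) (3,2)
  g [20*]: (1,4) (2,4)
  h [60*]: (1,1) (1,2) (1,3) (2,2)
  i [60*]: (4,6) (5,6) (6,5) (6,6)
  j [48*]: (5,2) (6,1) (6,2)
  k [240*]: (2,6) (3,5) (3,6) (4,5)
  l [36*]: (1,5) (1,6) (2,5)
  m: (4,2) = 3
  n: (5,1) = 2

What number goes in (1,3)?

4

Cage a is a single given cell; hence (4,1) = 5.
Cage m is a single given cell, so (4,2) = 3.
N is a freebie; hence (5,1) = 2.
Cage j needs product 48, leaving (6,2) = 2.
In column 1, 3 can only go at (1,1), so (1,1) = 3.
In row 2, 2 can only go at (2,6), so (2,6) = 2.
Column 6 now contains 2; hence (1,6) = 6.
The only place for 2 in row 1 is (1,5).
Cage l has product 36, which forces (2,5) = 3.
3 is placed in row 2, leaving (2,3) = 1.
Cage d needs two cells with product 3, which forces (3,3) = 3.
Column 3 already has 1, which forces (4,3) = 2.
Column 3 already has 1; hence (6,3) = 6.
Row 6 already has 6, so (6,4) = 1.
Cage h has product 60, which forces (1,2) = 1.
The two cells of cage b must have product 12; hence (3,4) = 2.
Cage b's pair has product 12, so (4,4) = 6.
Row 4 already has 6, which forces (4,5) = 4.
4 is placed in row 4, which forces (4,6) = 1.
Cage j has product 48, leaving (5,2) = 6.
Column 3 now contains 6, so (5,3) = 5.
Cage e has product 30, which forces (5,4) = 3.
Cage e has product 30; hence (5,5) = 1.
3 is placed in row 5, so (5,6) = 4.
Row 6 already has 6; hence (6,1) = 4.
4 is placed in column 5; hence (6,5) = 5.
5 is placed in row 6, which forces (6,6) = 3.
5 is placed in column 3, leaving (1,3) = 4.
4 is placed in row 1, which forces (1,4) = 5.
4 is placed in column 1, leaving (2,1) = 6.
The 4 cells of cage h must have product 60, leaving (2,2) = 5.
Column 4 now contains 5, so (2,4) = 4.
Cage f needs product 24, so (3,1) = 1.
Column 2 already has 6, which forces (3,2) = 4.
Column 5 already has 5, so (3,5) = 6.
Column 6 already has 4, so (3,6) = 5.
Completed grid: 3 1 4 5 2 6 / 6 5 1 4 3 2 / 1 4 3 2 6 5 / 5 3 2 6 4 1 / 2 6 5 3 1 4 / 4 2 6 1 5 3.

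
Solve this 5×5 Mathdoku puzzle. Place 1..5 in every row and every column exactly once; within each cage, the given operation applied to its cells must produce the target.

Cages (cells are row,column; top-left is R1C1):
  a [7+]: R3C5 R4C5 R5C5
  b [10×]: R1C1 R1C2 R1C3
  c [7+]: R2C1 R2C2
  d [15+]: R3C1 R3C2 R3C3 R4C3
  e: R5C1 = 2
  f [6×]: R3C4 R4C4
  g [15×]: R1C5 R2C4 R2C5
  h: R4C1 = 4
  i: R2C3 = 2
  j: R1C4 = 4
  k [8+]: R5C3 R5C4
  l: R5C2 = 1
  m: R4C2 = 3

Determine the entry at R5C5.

Cage j is given; hence R1C4 = 4.
Cage i is a single given cell, leaving R2C3 = 2.
H is a freebie, so R4C1 = 4.
Cage m is a single given cell, leaving R4C2 = 3.
Row 4 already has 3, so R4C3 = 5.
Row 4 already has 3; hence R4C4 = 2.
2 is placed in row 4, which forces R4C5 = 1.
E is a freebie; hence R5C1 = 2.
Cage l is a single given cell, so R5C2 = 1.
5 is placed in column 3; hence R5C3 = 3.
3 is placed in row 5, so R5C4 = 5.
Row 5 already has 2, leaving R5C5 = 4.
The 3 cells of cage b must have product 10; hence R1C1 = 5.
Cage b has product 10, so R1C2 = 2.
5 is placed in column 3; hence R1C3 = 1.
Row 1 now contains 5, leaving R1C5 = 3.
Cage c's pair has sum 7; hence R2C1 = 3.
The two cells of cage c must have sum 7, so R2C2 = 4.
The 3 cells of cage g must have product 15, which forces R2C4 = 1.
3 is placed in column 5, leaving R2C5 = 5.
Column 1 already has 5; hence R3C1 = 1.
Column 2 now contains 4, leaving R3C2 = 5.
Column 3 already has 1, which forces R3C3 = 4.
2 is placed in column 4, so R3C4 = 3.
Column 5 now contains 4, which forces R3C5 = 2.
Filled in: 5 2 1 4 3 / 3 4 2 1 5 / 1 5 4 3 2 / 4 3 5 2 1 / 2 1 3 5 4.

4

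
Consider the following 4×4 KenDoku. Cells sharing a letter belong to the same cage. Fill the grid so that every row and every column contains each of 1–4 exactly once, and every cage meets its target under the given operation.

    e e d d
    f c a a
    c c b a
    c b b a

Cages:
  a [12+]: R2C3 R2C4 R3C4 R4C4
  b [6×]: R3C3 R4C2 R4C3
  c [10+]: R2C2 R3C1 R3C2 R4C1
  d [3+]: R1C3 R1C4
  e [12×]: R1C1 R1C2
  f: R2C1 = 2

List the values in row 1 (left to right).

3 4 1 2

F is a freebie, leaving R2C1 = 2.
Column 3 needs a 4, and only R2C3 is open for it.
Column 4 needs a 2, and only R1C4 is open for it.
2 is placed in row 1, which forces R1C3 = 1.
The 3 cells of cage b must have product 6; hence R4C2 = 1.
Column 2 already has 1; hence R2C2 = 3.
Row 2 already has 3, which forces R2C4 = 1.
Cage c has sum 10, which forces R3C1 = 1.
Cage c needs sum 10, leaving R3C2 = 2.
2 is placed in row 3, so R3C3 = 3.
Row 3 now contains 3, leaving R3C4 = 4.
Cage c needs sum 10, leaving R4C1 = 4.
3 is placed in column 3, leaving R4C3 = 2.
Column 4 already has 4, leaving R4C4 = 3.
4 is placed in column 1; hence R1C1 = 3.
Column 2 already has 3, which forces R1C2 = 4.
Filled in: 3 4 1 2 / 2 3 4 1 / 1 2 3 4 / 4 1 2 3.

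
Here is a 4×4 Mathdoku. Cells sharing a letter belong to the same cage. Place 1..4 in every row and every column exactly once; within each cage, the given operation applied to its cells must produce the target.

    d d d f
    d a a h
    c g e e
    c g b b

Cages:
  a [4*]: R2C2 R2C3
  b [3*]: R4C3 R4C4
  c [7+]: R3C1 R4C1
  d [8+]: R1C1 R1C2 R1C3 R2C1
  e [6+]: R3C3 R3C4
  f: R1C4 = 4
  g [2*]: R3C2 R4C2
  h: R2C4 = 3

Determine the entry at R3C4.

Cage f is given, which forces R1C4 = 4.
H is a freebie, so R2C4 = 3.
Column 4 already has 4; hence R3C4 = 2.
3 is placed in column 4, leaving R4C4 = 1.
The 4 cells of cage d must have sum 8, leaving R2C1 = 2.
Row 3 already has 2, which forces R3C2 = 1.
Row 3 already has 2; hence R3C3 = 4.
1 is placed in row 4; hence R4C2 = 2.
1 is placed in row 4, which forces R4C3 = 3.
The 4 cells of cage d must have sum 8, so R1C1 = 1.
Column 2 already has 2; hence R1C2 = 3.
Cage d has sum 8, which forces R1C3 = 2.
1 is placed in column 2; hence R2C2 = 4.
4 is placed in column 3, which forces R2C3 = 1.
4 is placed in row 3, leaving R3C1 = 3.
3 is placed in row 4, so R4C1 = 4.
The full grid is 1 3 2 4 / 2 4 1 3 / 3 1 4 2 / 4 2 3 1.

2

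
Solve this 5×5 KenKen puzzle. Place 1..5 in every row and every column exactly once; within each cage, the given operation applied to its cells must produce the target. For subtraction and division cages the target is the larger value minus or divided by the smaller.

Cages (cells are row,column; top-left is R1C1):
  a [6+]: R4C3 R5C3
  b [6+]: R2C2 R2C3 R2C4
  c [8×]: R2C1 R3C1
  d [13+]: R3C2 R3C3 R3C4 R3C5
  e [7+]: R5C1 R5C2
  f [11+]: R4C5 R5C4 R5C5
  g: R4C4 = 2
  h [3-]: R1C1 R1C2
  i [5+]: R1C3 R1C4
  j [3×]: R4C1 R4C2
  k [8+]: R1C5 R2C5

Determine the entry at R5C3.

Cage g is a single given cell, which forces R4C4 = 2.
The only place for 4 in row 2 is R2C1.
4 is placed in column 1, leaving R3C1 = 2.
Row 2 needs a 5, and only R2C5 is open for it.
Column 5 now contains 5; hence R1C5 = 3.
Cage f has sum 11; hence R4C5 = 4.
Column 5 now contains 3, which forces R5C5 = 2.
Column 5 already has 4, leaving R3C5 = 1.
Cage e's pair has sum 7, leaving R5C1 = 3.
Row 5 now contains 2, leaving R5C2 = 4.
The 3 cells of cage f must have sum 11, so R5C4 = 5.
Cage h's pair has difference 3, leaving R1C1 = 5.
Column 2 already has 4; hence R1C2 = 2.
Column 1 already has 3; hence R4C1 = 1.
The two cells of cage j must have product 3; hence R4C2 = 3.
The two cells of cage a must have sum 6, leaving R4C3 = 5.
Row 5 now contains 5; hence R5C3 = 1.
1 is placed in column 3, leaving R1C3 = 4.
The two cells of cage i must have sum 5, so R1C4 = 1.
Column 2 already has 3, so R2C2 = 1.
The 3 cells of cage b must have sum 6; hence R2C3 = 2.
Cage b has sum 6, so R2C4 = 3.
Column 2 already has 3, which forces R3C2 = 5.
Column 3 already has 4, leaving R3C3 = 3.
Column 4 already has 3; hence R3C4 = 4.
Filled in: 5 2 4 1 3 / 4 1 2 3 5 / 2 5 3 4 1 / 1 3 5 2 4 / 3 4 1 5 2.

1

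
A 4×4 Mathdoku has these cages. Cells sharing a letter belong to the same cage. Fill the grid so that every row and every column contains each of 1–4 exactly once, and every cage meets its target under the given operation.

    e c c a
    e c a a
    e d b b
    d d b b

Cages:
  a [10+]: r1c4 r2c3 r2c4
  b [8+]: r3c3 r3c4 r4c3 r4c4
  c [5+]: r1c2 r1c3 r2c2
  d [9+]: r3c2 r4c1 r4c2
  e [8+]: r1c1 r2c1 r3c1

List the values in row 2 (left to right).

1 2 3 4

The only place for 2 in row 1 is r1c3.
Cage c needs sum 5, so r1c2 = 1.
Cage c has sum 5, which forces r2c2 = 2.
Row 2 already has 2; hence r2c4 = 4.
4 is placed in column 4, so r1c4 = 3.
Row 2 now contains 4, leaving r2c3 = 3.
The 3 cells of cage d must have sum 9, leaving r4c1 = 2.
Row 4 now contains 2, which forces r4c4 = 1.
Row 1 already has 3, which forces r1c1 = 4.
Row 2 now contains 3; hence r2c1 = 1.
Cage e needs sum 8, leaving r3c1 = 3.
3 is placed in row 3, so r3c2 = 4.
Cage b needs sum 8, which forces r3c3 = 1.
1 is placed in column 4; hence r3c4 = 2.
Column 2 already has 4, which forces r4c2 = 3.
1 is placed in row 4, which forces r4c3 = 4.
The full grid is 4 1 2 3 / 1 2 3 4 / 3 4 1 2 / 2 3 4 1.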